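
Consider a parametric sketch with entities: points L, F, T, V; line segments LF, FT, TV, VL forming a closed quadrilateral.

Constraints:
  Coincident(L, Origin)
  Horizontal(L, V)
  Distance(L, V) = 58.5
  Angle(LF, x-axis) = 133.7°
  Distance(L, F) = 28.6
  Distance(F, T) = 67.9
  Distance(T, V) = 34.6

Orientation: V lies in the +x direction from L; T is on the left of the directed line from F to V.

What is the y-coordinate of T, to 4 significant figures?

32.66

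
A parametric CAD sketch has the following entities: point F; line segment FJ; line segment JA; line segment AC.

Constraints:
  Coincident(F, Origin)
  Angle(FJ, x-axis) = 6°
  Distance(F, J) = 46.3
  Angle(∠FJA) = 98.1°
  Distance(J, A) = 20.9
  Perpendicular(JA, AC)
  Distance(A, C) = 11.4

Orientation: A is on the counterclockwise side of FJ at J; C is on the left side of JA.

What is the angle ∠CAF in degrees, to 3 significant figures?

30.9°

F is at the origin; FJ runs at 6.0° with length 46.3, so J = 46.3·(cos 6.0°, sin 6.0°) = (46.0, 4.84). ∠FJA = 98.1°, so JA runs at 6.0° + (180° − 98.1°) = 87.9° from the x-axis; with |JA| = 20.9, A = J + 20.9·(cos 87.9°, sin 87.9°) = (46.8, 25.7). JA is perpendicular to AC; with |AC| = 11.4 on the left of JA, C = A + 11.4·(-0.999, 0.0366) = (35.4, 26.1). Then cos ∠CAF = AC·AF / (|AC||AF|), giving 30.9°.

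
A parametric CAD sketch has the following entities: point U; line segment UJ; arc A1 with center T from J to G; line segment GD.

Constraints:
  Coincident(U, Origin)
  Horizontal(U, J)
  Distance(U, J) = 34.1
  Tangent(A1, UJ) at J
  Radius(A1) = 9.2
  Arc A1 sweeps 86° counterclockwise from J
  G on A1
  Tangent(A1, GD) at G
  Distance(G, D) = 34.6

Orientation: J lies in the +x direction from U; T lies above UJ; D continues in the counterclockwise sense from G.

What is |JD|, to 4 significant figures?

44.61

U is at the origin; UJ is horizontal with |UJ| = 34.1 and J on the +x side, so J = (34.10, 0.000). Since A1 is tangent to UJ there, TJ ⟂ UJ, so T = J + (0, 9.2) = (34.10, 9.200). On A1, J sits at bearing -90° from T; an 86° counterclockwise sweep puts G at bearing -4°, so G = T + 9.2·(cos -4°, sin -4°) = (43.28, 8.558). The tangent condition forces TG to be normal to GD, so GD runs along (−sin -4°, cos -4°); with |GD| = 34.6, D = (45.69, 43.07). Then |JD| = |D − J| = 44.61.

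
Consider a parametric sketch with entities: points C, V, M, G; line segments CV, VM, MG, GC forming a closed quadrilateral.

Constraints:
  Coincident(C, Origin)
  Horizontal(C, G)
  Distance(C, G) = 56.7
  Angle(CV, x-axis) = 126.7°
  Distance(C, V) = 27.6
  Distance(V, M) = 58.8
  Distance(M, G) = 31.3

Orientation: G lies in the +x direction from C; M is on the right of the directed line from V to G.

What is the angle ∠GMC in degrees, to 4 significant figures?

124.5°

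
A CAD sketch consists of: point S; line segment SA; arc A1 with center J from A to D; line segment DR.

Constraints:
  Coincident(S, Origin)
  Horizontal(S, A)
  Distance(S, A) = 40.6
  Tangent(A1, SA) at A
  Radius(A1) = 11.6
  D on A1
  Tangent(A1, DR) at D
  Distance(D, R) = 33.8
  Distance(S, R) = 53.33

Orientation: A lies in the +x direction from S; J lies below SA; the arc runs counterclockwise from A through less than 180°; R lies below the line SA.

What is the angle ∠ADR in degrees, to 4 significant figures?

135.6°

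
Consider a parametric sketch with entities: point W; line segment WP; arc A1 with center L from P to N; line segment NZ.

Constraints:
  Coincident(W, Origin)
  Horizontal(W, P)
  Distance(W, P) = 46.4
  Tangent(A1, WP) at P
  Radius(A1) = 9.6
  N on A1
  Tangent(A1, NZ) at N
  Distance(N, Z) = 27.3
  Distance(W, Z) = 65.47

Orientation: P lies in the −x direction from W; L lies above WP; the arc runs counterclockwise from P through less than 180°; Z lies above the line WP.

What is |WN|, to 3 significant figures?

41.2

W is at the origin; WP is horizontal with |WP| = 46.4 and P on the −x side, so P = (-46.4, 0.00). The tangent condition forces LP to be normal to WP, so L = P + (0, 9.6) = (-46.4, 9.60). Since LN ⟂ NZ (tangency), |LZ| = √(9.6² + 27.3²) = 28.9 regardless of where N sits on A1. So Z lies on both circle(W, 65.47) and circle(L, 28.9); the above-WP intersection is Z = (-53.6, 37.6). N is the foot of the tangent from Z: N = (-38.4, 14.9).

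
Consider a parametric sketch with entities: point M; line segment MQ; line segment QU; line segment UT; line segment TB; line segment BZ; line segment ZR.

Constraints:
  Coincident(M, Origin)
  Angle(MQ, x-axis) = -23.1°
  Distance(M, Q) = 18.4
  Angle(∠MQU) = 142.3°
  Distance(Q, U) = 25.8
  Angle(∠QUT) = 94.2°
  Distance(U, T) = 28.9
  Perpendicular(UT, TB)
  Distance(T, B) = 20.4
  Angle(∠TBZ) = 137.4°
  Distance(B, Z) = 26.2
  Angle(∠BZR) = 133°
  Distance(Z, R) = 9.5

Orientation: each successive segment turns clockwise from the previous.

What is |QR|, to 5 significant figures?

14.465

M is at the origin; MQ runs at -23.1° with length 18.4, so Q = (16.925, -7.2190). ∠MQU = 142.3° gives QU at -60.800° from the x-axis; with |QU| = 25.8, U = (29.511, -29.740). ∠QUT = 94.2° gives UT at -146.60° from the x-axis; with |UT| = 28.9, T = (5.3844, -45.649). UT is perpendicular to TB, so TB runs at 123.40°; with |TB| = 20.4, B = (-5.8454, -28.618). ∠TBZ = 137.4° gives BZ at 80.800° from the x-axis; with |BZ| = 26.2, Z = (-1.6565, -2.7554). ∠BZR = 133.0° gives ZR at 33.800° from the x-axis; with |ZR| = 9.5, R = (6.2378, 2.5294). Then |QR| = |R − Q| = 14.465.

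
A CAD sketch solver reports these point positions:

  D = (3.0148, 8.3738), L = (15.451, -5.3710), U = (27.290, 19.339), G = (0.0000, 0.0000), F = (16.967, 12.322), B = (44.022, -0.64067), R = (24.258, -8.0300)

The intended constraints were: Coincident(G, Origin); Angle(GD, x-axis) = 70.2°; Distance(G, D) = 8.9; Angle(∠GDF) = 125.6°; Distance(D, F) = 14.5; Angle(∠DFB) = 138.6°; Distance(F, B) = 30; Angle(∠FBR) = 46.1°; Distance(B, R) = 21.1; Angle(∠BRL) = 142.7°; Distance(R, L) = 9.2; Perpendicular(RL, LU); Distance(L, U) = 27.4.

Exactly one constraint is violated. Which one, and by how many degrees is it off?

Perpendicular(RL, LU) — off by 8.80°.

G = (0.00, 0.00) ✓; GD at 70.20° ✓; |GD| = 8.900 ✓; ∠GDF = 125.6° ✓; |DF| = 14.50 ✓; ∠DFB = 138.6° ✓; |FB| = 30.00 ✓; ∠FBR = 46.10° ✓; |BR| = 21.10 ✓; ∠BRL = 142.7° ✓; |RL| = 9.200 ✓; ∠(RL, LU) = 98.80° ✗; |LU| = 27.40 ✓.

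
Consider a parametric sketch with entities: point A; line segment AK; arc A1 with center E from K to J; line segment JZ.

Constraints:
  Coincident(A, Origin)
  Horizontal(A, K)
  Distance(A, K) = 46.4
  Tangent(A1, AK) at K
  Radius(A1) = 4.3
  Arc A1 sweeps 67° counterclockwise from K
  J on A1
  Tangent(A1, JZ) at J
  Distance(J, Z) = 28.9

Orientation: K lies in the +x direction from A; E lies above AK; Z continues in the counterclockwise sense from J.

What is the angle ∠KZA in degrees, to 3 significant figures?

37.1°

A is at the origin; AK is horizontal with |AK| = 46.4 and K on the +x side, so K = (46.4, 0.00). Tangency of A1 to AK means the radius EK is perpendicular to AK, so E = K + (0, 4.3) = (46.4, 4.30). On A1, K sits at bearing -90° from E; a 67° counterclockwise sweep puts J at bearing -23°, so J = E + 4.3·(cos -23°, sin -23°) = (50.4, 2.62). Tangency of A1 to JZ means the radius EJ is perpendicular to JZ, so JZ runs along (−sin -23°, cos -23°); with |JZ| = 28.9, Z = (61.7, 29.2). Then cos ∠KZA = ZK·ZA / (|ZK||ZA|), giving 37.1°.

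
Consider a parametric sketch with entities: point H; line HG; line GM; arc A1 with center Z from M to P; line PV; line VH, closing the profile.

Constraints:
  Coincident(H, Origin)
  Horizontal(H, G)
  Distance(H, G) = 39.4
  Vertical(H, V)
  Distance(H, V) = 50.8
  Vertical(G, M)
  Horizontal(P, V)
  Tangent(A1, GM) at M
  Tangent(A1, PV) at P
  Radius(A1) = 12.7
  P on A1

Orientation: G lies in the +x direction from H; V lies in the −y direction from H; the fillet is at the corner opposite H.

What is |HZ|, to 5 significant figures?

46.524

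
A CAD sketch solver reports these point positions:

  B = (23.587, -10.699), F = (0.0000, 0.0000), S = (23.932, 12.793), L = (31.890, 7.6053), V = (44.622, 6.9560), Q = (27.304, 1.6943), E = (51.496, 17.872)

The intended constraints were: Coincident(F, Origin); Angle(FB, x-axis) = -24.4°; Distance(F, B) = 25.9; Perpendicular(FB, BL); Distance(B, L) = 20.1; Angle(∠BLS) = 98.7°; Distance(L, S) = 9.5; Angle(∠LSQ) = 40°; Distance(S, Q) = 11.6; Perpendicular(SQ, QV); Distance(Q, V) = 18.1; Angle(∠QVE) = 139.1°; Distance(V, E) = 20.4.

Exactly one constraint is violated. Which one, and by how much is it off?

Distance(V, E) = 20.4 — off by 7.50.

F = (0.00, 0.00) ✓; FB at -24.40° ✓; |FB| = 25.90 ✓; ∠(FB, BL) = 90.00° ✓; |BL| = 20.10 ✓; ∠BLS = 98.70° ✓; |LS| = 9.500 ✓; ∠LSQ = 40.00° ✓; |SQ| = 11.60 ✓; ∠(SQ, QV) = 90.00° ✓; |QV| = 18.10 ✓; ∠QVE = 139.1° ✓; |VE| = 12.90 ✗.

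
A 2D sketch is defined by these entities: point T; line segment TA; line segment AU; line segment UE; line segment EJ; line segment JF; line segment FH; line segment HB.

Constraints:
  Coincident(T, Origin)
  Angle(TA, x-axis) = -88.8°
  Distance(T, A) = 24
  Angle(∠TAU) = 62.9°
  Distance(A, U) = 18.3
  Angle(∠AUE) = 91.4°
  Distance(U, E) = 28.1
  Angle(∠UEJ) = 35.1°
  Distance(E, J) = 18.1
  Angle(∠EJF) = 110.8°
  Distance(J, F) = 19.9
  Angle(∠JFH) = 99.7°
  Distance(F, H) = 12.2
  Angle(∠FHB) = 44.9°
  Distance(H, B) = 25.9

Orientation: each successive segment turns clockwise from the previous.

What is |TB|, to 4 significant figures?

11.20

∠JFH = 99.7° gives FH at 131.1° from the x-axis; with |FH| = 12.2, H = (-25.98, -9.397). ∠FHB = 44.9° gives HB at -4.000° from the x-axis; with |HB| = 25.9, B = (-0.1456, -11.20). Then |TB| = |B − T| = 11.20.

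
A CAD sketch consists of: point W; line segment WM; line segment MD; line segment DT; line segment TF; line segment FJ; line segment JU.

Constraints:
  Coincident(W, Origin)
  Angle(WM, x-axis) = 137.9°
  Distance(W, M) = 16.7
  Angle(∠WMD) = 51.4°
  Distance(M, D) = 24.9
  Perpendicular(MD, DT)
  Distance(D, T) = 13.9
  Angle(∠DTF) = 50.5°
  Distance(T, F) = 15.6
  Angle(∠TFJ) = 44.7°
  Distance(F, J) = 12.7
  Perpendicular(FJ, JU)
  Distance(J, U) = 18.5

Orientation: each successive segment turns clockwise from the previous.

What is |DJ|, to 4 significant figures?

2.891

∠DTF = 50.5° gives TF at 149.8° from the x-axis; with |TF| = 15.6, F = (0.9453, 9.350). ∠TFJ = 44.7° gives FJ at 14.50° from the x-axis; with |FJ| = 12.7, J = (13.24, 12.53). Then |DJ| = |J − D| = 2.891.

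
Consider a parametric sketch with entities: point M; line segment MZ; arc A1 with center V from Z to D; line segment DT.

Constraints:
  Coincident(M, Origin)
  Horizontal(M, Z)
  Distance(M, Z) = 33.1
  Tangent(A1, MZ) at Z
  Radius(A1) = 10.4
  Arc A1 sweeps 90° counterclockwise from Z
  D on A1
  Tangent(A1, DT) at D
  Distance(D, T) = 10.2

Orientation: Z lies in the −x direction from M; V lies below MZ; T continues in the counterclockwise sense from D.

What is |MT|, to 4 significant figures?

48.13

M is at the origin; M and Z share the same y with |MZ| = 33.1 and Z on the −x side, so Z = (-33.10, 0.000). A1 meets MZ tangentially, so VZ is at right angles to MZ, so V = Z + (0, -10.4) = (-33.10, -10.40). On A1, Z sits at bearing 90° from V; a 90° counterclockwise sweep puts D at bearing 180°, so D = V + 10.4·(cos 180°, sin 180°) = (-43.50, -10.40). A1 meets DT tangentially, so VD is at right angles to DT, so DT runs along (−sin 180°, cos 180°); with |DT| = 10.2, T = (-43.50, -20.60). Then |MT| = |T − M| = 48.13.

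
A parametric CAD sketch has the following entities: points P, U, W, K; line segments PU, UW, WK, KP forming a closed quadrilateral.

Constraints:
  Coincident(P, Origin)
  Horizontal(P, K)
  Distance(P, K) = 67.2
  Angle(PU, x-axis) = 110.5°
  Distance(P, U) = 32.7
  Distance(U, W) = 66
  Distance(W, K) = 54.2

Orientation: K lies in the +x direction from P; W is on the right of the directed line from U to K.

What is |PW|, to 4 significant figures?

33.97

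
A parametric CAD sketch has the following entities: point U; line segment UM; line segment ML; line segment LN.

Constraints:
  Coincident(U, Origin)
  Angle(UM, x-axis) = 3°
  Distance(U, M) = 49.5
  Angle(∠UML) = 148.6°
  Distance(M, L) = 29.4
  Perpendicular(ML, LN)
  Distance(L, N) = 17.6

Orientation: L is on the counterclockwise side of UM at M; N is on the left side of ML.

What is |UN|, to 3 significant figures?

72.1

∠UML = 148.6°, so ML runs at 3.0° + (180° − 148.6°) = 34.4° from the x-axis; with |ML| = 29.4, L = M + 29.4·(cos 34.4°, sin 34.4°) = (73.7, 19.2). ML ⟂ LN; with |LN| = 17.6 on the left of ML, N = L + 17.6·(-0.565, 0.825) = (63.7, 33.7). Then |UN| = |N − U| = 72.1.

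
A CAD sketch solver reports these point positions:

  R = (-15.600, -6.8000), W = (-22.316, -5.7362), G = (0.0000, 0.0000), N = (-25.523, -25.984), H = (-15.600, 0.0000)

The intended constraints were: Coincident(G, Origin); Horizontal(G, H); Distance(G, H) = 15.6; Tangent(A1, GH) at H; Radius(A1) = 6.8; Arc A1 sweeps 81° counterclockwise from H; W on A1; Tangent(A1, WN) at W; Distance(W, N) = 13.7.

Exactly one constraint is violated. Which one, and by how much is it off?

Distance(W, N) = 13.7 — off by 6.80.

G = (0.00, 0.00) ✓; G.y = 0.00, H.y = 0.00 ✓; |GH| = 15.60 ✓; ∠(RH, HG) = 90.00° ✓; |RH| = 6.800 ✓; bearing(R→W) − bearing(R→H) = 81.00° ✓; |RW| = 6.800 ✓; ∠(RW, WN) = 90.00° ✓; |WN| = 20.50 ✗.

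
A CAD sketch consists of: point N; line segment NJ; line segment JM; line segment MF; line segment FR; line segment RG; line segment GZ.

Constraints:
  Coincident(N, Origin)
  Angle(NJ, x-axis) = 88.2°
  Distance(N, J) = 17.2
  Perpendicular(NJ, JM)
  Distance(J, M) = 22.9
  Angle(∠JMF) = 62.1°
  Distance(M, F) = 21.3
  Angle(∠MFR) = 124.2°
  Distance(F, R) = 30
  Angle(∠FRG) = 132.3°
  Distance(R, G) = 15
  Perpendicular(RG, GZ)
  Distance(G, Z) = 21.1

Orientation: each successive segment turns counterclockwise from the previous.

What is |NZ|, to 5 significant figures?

25.201

∠FRG = 132.3° gives RG at 39.600° from the x-axis; with |RG| = 15.0, G = (28.281, 4.1172). The perpendicularity gives GZ at right angles to RG, so GZ runs at 129.60°; with |GZ| = 21.1, Z = (14.831, 20.375). Then |NZ| = |Z − N| = 25.201.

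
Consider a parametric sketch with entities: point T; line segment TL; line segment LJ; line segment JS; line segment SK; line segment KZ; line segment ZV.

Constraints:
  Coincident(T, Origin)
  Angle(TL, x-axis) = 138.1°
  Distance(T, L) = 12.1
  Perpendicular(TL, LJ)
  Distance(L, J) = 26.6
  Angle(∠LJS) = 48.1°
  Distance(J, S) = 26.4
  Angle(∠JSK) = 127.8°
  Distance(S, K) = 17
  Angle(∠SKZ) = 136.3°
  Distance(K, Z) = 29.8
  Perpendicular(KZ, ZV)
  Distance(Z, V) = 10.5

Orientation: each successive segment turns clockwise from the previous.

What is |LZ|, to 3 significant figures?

28.2

T is at the origin; TL runs at 138.1° with length 12.1, so L = (-9.01, 8.08). TL ⟂ LJ, so LJ runs at 48.1°; with |LJ| = 26.6, J = (8.76, 27.9). ∠LJS = 48.1° gives JS at -83.8° from the x-axis; with |JS| = 26.4, S = (11.6, 1.63). ∠JSK = 127.8° gives SK at -136° from the x-axis; with |SK| = 17.0, K = (-0.619, -10.2). ∠SKZ = 136.3° gives KZ at -180° from the x-axis; with |KZ| = 29.8, Z = (-30.4, -10.3). Then |LZ| = |Z − L| = 28.2.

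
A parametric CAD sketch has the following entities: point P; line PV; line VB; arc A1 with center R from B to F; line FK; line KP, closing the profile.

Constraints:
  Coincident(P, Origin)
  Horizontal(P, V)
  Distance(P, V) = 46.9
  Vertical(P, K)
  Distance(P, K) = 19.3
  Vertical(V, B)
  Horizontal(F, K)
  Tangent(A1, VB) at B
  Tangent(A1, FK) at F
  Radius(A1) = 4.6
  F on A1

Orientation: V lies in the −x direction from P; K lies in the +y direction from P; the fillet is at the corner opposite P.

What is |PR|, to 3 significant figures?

44.8

P is at the origin; P and V share the same y with |PV| = 46.9 and V on the −x side, so V = (-46.9, 0.00). PK is vertical with |PK| = 19.3 and K on the +y side, so K = (0.00, 19.3). The virtual corner opposite P is at (-46.9, 19.3). Since A1 is tangent to VB there, RB ⟂ VB and tangency of A1 to FK means the radius RF is perpendicular to FK, with radius 4.6, so the center R sits 4.6 in from both sides at R = (-42.3, 14.7). Then |PR| = |R − P| = 44.8.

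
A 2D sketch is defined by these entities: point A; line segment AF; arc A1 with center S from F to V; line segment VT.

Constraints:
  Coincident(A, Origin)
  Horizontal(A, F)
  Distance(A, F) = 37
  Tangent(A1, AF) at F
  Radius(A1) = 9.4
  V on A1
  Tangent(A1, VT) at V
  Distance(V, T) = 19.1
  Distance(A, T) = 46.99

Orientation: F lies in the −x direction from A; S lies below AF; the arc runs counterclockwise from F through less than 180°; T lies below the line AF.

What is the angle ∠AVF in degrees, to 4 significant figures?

42.63°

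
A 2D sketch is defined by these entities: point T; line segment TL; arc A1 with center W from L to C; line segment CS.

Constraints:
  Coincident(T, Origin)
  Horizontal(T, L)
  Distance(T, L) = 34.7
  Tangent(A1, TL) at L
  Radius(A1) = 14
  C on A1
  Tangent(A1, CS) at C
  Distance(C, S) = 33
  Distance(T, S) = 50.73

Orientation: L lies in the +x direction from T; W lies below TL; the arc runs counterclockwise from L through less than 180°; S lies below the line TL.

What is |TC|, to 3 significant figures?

24.8

T is at the origin; TL is horizontal with |TL| = 34.7 and L on the +x side, so L = (34.7, 0.00). Since A1 is tangent to TL there, WL ⟂ TL, so W = L + (0, -14) = (34.7, -14.0). Since WC ⟂ CS (tangency), |WS| = √(14.0² + 33.0²) = 35.8 regardless of where C sits on A1. So S lies on both circle(T, 50.73) and circle(W, 35.8); the below-TL intersection is S = (19.9, -46.7). C is the foot of the tangent from S: C = (20.7, -13.7).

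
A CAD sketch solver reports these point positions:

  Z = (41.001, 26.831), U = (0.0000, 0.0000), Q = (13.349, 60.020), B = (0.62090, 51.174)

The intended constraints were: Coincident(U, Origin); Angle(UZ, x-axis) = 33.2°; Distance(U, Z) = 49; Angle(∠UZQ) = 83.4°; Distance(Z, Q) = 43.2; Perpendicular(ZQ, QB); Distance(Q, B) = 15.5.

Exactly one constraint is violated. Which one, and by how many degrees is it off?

Perpendicular(ZQ, QB) — off by 5.00°.

U = (0.00, 0.00) ✓; UZ at 33.20° ✓; |UZ| = 49.00 ✓; ∠UZQ = 83.40° ✓; |ZQ| = 43.20 ✓; ∠(ZQ, QB) = 85.00° ✗; |QB| = 15.50 ✓.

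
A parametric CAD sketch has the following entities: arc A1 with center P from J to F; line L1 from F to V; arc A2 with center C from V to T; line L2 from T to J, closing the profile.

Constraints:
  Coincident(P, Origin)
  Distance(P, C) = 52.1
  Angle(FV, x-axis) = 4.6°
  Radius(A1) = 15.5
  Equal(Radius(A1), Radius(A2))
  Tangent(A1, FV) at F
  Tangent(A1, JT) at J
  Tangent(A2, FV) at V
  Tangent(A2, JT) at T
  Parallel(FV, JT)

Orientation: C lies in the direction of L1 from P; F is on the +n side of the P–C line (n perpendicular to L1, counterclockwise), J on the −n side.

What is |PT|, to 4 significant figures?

54.36

The slot axis is L1's direction at 4.6°, so u = (cos 4.6°, sin 4.6°) = (0.9968, 0.08020) and n = (−sin 4.6°, cos 4.6°) = (-0.08020, 0.9968). P is at the origin and C lies 52.1 along u from P, so C = 52.1·u = (51.93, 4.178). Tangency of A1 to both parallel lines with radius 15.5 puts F and J at P ± 15.5·n: F = (-1.243, 15.45), J = (1.243, -15.45). Equal radii place V and T the same way about C: V = C + 15.5·n = (50.69, 19.63), T = C − 15.5·n = (53.18, -11.27). Then |PT| = |T − P| = 54.36.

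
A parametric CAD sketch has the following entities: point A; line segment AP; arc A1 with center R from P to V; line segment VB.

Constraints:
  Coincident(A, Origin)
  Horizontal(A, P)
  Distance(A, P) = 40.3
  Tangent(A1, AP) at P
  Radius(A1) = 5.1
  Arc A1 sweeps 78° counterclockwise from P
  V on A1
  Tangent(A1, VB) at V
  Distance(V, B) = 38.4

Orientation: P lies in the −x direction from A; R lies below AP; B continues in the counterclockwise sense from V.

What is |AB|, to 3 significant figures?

67.6

A is at the origin; AP is horizontal with |AP| = 40.3 and P on the −x side, so P = (-40.3, 0.00). A1 meets AP tangentially, so RP is at right angles to AP, so R = P + (0, -5.1) = (-40.3, -5.10). On A1, P sits at bearing 90° from R; a 78° counterclockwise sweep puts V at bearing 168°, so V = R + 5.1·(cos 168°, sin 168°) = (-45.3, -4.04). The tangent condition forces RV to be normal to VB, so VB runs along (−sin 168°, cos 168°); with |VB| = 38.4, B = (-53.3, -41.6). Then |AB| = |B − A| = 67.6.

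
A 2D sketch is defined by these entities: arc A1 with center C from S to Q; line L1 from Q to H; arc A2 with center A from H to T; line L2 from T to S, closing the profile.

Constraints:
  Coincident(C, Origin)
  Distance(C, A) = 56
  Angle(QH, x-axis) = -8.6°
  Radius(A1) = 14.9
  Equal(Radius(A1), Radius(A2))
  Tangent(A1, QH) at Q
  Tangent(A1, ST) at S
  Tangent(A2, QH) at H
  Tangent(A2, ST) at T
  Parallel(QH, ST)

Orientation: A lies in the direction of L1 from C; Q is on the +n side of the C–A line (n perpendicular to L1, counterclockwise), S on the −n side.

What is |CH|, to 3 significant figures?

57.9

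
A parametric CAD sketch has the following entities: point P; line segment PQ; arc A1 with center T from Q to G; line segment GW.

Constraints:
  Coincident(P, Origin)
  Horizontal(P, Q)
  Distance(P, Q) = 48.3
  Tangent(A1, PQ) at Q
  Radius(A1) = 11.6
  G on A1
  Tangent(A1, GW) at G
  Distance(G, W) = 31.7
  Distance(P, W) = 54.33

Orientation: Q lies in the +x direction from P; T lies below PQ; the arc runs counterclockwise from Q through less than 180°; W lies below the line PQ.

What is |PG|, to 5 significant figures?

38.253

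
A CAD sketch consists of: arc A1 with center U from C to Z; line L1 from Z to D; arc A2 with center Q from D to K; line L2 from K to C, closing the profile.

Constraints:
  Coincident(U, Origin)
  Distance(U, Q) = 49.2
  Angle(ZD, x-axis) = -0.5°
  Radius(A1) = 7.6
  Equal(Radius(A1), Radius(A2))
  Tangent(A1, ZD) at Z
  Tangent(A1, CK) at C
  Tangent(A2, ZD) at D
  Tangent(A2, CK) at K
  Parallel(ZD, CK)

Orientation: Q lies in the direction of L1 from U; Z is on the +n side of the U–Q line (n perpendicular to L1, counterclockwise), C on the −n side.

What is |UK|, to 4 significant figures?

49.78

The slot axis is L1's direction at -0.5°, so u = (cos -0.5°, sin -0.5°) = (1.000, -0.008727) and n = (−sin -0.5°, cos -0.5°) = (0.008727, 1.000). U is at the origin and Q lies 49.2 along u from U, so Q = 49.2·u = (49.20, -0.4293). Tangency of A1 to both parallel lines with radius 7.6 puts Z and C at U ± 7.6·n: Z = (0.06632, 7.600), C = (-0.06632, -7.600). Equal radii place D and K the same way about Q: D = Q + 7.6·n = (49.26, 7.170), K = Q − 7.6·n = (49.13, -8.029). Then |UK| = |K − U| = 49.78.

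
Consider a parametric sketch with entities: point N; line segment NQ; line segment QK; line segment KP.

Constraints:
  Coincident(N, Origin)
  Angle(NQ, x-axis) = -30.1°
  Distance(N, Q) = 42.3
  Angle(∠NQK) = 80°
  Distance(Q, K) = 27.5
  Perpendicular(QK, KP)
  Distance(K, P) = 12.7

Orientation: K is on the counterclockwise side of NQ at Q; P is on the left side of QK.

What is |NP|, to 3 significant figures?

35.3

N is at the origin; NQ runs at -30.1° with length 42.3, so Q = 42.3·(cos -30.1°, sin -30.1°) = (36.6, -21.2). ∠NQK = 80.0°, so QK runs at -30.1° + (180° − 80.0°) = 69.9° from the x-axis; with |QK| = 27.5, K = Q + 27.5·(cos 69.9°, sin 69.9°) = (46.0, 4.61). QK ⟂ KP; with |KP| = 12.7 on the left of QK, P = K + 12.7·(-0.939, 0.344) = (34.1, 8.98). Then |NP| = |P − N| = 35.3.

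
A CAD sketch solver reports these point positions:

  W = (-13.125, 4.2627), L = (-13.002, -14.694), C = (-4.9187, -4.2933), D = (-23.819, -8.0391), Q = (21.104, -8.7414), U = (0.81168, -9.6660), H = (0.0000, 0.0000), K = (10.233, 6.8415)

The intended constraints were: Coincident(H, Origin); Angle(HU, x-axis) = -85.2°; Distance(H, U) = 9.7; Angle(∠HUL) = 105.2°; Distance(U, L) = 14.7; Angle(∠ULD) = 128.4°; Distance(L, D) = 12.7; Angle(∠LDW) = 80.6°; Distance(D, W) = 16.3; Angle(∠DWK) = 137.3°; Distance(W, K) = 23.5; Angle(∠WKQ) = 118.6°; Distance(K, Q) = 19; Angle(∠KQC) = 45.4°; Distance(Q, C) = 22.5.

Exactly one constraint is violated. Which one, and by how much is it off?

Distance(Q, C) = 22.5 — off by 3.90.

H = (0.00, 0.00) ✓; HU at -85.20° ✓; |HU| = 9.700 ✓; ∠HUL = 105.2° ✓; |UL| = 14.70 ✓; ∠ULD = 128.4° ✓; |LD| = 12.70 ✓; ∠LDW = 80.60° ✓; |DW| = 16.30 ✓; ∠DWK = 137.3° ✓; |WK| = 23.50 ✓; ∠WKQ = 118.6° ✓; |KQ| = 19.00 ✓; ∠KQC = 45.40° ✓; |QC| = 26.40 ✗.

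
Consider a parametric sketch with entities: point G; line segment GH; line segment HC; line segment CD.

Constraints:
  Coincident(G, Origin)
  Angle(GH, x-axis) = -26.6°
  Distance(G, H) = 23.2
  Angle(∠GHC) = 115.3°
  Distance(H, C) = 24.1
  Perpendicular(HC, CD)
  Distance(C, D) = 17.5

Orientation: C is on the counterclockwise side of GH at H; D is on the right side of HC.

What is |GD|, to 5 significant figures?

51.355

G is at the origin; GH runs at -26.6° with length 23.2, so H = 23.2·(cos -26.6°, sin -26.6°) = (20.744, -10.388). ∠GHC = 115.3°, so HC runs at -26.6° + (180° − 115.3°) = 38.100° from the x-axis; with |HC| = 24.1, C = H + 24.1·(cos 38.100°, sin 38.100°) = (39.710, 4.4826). HC ⟂ CD; with |CD| = 17.5 on the right of HC, D = C + 17.5·(0.61704, -0.78694) = (50.508, -9.2888). Then |GD| = |D − G| = 51.355.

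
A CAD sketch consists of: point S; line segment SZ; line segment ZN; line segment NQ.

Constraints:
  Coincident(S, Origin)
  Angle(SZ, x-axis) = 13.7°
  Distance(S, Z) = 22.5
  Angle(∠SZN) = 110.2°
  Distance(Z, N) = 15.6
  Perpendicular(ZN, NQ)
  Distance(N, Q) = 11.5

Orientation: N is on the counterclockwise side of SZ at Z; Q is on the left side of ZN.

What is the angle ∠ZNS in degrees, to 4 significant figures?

42.10°

S is at the origin; SZ runs at 13.7° with length 22.5, so Z = 22.5·(cos 13.7°, sin 13.7°) = (21.86, 5.329). ∠SZN = 110.2°, so ZN runs at 13.7° + (180° − 110.2°) = 83.50° from the x-axis; with |ZN| = 15.6, N = Z + 15.6·(cos 83.50°, sin 83.50°) = (23.63, 20.83). Then cos ∠ZNS = NZ·NS / (|NZ||NS|), giving 42.10°.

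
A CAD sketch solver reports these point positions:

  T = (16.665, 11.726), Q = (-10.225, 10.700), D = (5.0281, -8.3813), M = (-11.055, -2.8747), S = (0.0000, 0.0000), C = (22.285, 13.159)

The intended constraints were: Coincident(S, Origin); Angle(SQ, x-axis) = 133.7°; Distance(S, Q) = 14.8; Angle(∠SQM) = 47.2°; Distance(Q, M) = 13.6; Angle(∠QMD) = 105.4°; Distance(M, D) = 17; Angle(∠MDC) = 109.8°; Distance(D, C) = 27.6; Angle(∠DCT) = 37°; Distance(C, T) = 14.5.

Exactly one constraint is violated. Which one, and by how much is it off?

Distance(C, T) = 14.5 — off by 8.70.

S = (0.00, 0.00) ✓; SQ at 133.7° ✓; |SQ| = 14.80 ✓; ∠SQM = 47.20° ✓; |QM| = 13.60 ✓; ∠QMD = 105.4° ✓; |MD| = 17.00 ✓; ∠MDC = 109.8° ✓; |DC| = 27.60 ✓; ∠DCT = 37.00° ✓; |CT| = 5.800 ✗.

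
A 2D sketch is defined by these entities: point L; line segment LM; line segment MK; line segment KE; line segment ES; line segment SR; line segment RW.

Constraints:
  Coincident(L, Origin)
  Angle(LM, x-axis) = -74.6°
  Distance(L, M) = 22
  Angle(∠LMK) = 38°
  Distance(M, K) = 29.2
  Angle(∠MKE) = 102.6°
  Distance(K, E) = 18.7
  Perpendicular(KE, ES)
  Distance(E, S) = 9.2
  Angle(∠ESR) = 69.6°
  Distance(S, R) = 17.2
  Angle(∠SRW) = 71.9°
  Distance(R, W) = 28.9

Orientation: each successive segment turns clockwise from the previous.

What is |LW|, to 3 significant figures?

35.4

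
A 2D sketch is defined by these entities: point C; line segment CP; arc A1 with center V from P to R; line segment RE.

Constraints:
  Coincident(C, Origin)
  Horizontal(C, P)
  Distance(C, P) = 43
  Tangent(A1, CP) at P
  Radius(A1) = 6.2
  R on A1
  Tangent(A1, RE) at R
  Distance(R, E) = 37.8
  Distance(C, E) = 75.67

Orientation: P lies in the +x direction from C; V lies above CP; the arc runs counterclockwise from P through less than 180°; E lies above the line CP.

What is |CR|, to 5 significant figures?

48.591

C is at the origin; C and P share the same y with |CP| = 43.0 and P on the +x side, so P = (43.000, 0.0000). Tangency of A1 to CP means the radius VP is perpendicular to CP, so V = P + (0, 6.2) = (43.000, 6.2000). Since VR ⟂ RE (tangency), |VE| = √(6.2² + 37.8²) = 38.305 regardless of where R sits on A1. So E lies on both circle(C, 75.67) and circle(V, 38.305); the above-CP intersection is E = (66.175, 36.699). R is the foot of the tangent from E: R = (48.479, 3.2974).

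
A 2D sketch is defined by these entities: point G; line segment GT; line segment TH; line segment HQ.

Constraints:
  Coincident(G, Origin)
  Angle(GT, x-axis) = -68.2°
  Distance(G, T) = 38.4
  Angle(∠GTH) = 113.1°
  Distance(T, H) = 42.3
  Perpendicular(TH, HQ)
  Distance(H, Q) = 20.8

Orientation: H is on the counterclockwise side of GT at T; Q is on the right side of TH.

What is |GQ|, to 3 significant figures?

80.3

∠GTH = 113.1°, so TH runs at -68.2° + (180° − 113.1°) = -1.30° from the x-axis; with |TH| = 42.3, H = T + 42.3·(cos -1.30°, sin -1.30°) = (56.5, -36.6). The perpendicularity gives HQ at right angles to TH; with |HQ| = 20.8 on the right of TH, Q = H + 20.8·(-0.0227, -1.00) = (56.1, -57.4). Then |GQ| = |Q − G| = 80.3.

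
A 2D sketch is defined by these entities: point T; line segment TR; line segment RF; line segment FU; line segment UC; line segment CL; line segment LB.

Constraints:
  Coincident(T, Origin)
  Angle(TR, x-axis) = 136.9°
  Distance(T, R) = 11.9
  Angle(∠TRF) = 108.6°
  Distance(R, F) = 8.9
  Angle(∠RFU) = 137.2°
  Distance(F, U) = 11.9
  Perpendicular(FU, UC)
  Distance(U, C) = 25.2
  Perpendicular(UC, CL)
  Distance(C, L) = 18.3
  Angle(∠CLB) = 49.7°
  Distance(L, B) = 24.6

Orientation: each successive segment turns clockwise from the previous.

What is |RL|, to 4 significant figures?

19.15

T is at the origin; TR runs at 136.9° with length 11.9, so R = (-8.689, 8.131). ∠TRF = 108.6° gives RF at 65.50° from the x-axis; with |RF| = 8.9, F = (-4.998, 16.23). ∠RFU = 137.2° gives FU at 22.70° from the x-axis; with |FU| = 11.9, U = (5.980, 20.82). FU ⟂ UC, so UC runs at -67.30°; with |UC| = 25.2, C = (15.70, -2.426). The perpendicularity gives CL at right angles to UC, so CL runs at -157.3°; with |CL| = 18.3, L = (-1.178, -9.488). Then |RL| = |L − R| = 19.15.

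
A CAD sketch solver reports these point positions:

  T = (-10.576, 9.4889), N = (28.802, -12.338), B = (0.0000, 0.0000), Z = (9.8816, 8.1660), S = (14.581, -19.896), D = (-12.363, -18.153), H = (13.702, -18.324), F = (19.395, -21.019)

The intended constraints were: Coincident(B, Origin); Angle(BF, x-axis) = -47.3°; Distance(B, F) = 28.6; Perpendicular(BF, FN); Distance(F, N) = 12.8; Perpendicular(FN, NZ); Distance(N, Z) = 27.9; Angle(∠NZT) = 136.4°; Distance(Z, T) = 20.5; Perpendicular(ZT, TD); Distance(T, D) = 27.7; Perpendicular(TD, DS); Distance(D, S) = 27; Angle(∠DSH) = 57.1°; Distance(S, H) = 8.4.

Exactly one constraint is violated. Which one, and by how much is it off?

Distance(S, H) = 8.4 — off by 6.60.

B = (0.00, 0.00) ✓; BF at -47.30° ✓; |BF| = 28.60 ✓; ∠(BF, FN) = 90.00° ✓; |FN| = 12.80 ✓; ∠(FN, NZ) = 90.00° ✓; |NZ| = 27.90 ✓; ∠NZT = 136.4° ✓; |ZT| = 20.50 ✓; ∠(ZT, TD) = 90.00° ✓; |TD| = 27.70 ✓; ∠(TD, DS) = 90.00° ✓; |DS| = 27.00 ✓; ∠DSH = 57.09° ✓; |SH| = 1.801 ✗.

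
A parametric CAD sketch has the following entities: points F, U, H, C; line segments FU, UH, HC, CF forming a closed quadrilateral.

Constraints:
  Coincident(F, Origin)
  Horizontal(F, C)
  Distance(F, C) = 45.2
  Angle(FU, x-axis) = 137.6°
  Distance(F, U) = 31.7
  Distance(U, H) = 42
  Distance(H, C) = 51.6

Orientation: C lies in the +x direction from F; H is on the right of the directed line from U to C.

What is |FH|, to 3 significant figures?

16.3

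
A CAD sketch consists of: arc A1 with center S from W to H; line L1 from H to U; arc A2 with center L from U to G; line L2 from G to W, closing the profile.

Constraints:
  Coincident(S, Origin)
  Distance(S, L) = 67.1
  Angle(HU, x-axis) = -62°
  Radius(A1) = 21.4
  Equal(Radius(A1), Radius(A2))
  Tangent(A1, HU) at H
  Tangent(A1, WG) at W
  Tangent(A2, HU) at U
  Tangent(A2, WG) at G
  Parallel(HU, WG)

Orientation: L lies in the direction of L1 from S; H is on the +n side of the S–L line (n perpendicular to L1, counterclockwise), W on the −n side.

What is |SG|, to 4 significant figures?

70.43

The slot axis is L1's direction at -62.0°, so u = (cos -62.0°, sin -62.0°) = (0.4695, -0.8829) and n = (−sin -62.0°, cos -62.0°) = (0.8829, 0.4695). S is at the origin and L lies 67.1 along u from S, so L = 67.1·u = (31.50, -59.25). Tangency of A1 to both parallel lines with radius 21.4 puts H and W at S ± 21.4·n: H = (18.90, 10.05), W = (-18.90, -10.05). Equal radii place U and G the same way about L: U = L + 21.4·n = (50.40, -49.20), G = L − 21.4·n = (12.61, -69.29). Then |SG| = |G − S| = 70.43.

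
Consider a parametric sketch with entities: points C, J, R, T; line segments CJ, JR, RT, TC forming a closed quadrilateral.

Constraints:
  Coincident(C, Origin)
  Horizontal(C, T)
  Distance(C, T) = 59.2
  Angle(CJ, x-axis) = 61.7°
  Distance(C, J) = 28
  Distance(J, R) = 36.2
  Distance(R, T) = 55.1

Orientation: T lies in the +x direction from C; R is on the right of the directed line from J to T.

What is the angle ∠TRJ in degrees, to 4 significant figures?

65.89°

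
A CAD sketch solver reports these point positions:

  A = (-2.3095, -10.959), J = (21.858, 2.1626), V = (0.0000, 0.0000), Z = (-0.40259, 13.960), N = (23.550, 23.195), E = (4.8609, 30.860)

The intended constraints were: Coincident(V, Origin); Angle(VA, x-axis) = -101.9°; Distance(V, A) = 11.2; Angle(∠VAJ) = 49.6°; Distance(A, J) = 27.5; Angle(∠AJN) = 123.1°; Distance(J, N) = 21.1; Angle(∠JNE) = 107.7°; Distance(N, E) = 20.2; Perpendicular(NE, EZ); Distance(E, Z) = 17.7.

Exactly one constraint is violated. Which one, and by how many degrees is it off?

Perpendicular(NE, EZ) — off by 5.00°.

V = (0.00, 0.00) ✓; VA at -101.9° ✓; |VA| = 11.20 ✓; ∠VAJ = 49.60° ✓; |AJ| = 27.50 ✓; ∠AJN = 123.1° ✓; |JN| = 21.10 ✓; ∠JNE = 107.7° ✓; |NE| = 20.20 ✓; ∠(NE, EZ) = 95.00° ✗; |EZ| = 17.70 ✓.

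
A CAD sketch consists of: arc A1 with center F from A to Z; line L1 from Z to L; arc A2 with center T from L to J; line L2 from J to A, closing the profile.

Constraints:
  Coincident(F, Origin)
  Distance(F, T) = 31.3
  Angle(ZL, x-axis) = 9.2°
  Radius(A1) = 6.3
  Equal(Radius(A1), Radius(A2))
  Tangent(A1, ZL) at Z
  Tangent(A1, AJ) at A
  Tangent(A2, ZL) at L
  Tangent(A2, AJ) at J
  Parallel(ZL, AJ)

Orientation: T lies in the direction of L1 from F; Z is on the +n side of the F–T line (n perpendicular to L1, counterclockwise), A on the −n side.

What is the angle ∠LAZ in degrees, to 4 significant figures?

68.07°

The slot axis is L1's direction at 9.2°, so u = (cos 9.2°, sin 9.2°) = (0.9871, 0.1599) and n = (−sin 9.2°, cos 9.2°) = (-0.1599, 0.9871). F is at the origin and T lies 31.3 along u from F, so T = 31.3·u = (30.90, 5.004). Tangency of A1 to both parallel lines with radius 6.3 puts Z and A at F ± 6.3·n: Z = (-1.007, 6.219), A = (1.007, -6.219). Equal radii place L and J the same way about T: L = T + 6.3·n = (29.89, 11.22), J = T − 6.3·n = (31.90, -1.215). Then cos ∠LAZ = AL·AZ / (|AL||AZ|), giving 68.07°.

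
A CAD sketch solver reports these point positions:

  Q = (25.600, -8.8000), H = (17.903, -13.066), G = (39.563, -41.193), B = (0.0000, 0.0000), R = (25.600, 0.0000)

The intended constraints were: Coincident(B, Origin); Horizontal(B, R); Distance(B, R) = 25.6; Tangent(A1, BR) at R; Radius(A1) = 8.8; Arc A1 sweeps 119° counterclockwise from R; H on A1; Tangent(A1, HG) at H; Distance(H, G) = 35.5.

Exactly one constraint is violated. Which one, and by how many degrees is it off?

Tangent(A1, HG) at H — off by 8.60°.

B = (0.00, 0.00) ✓; B.y = 0.00, R.y = 0.00 ✓; |BR| = 25.60 ✓; ∠(QR, RB) = 90.00° ✓; |QR| = 8.800 ✓; bearing(Q→H) − bearing(Q→R) = 119.0° ✓; |QH| = 8.800 ✓; ∠(QH, HG) = 81.40° ✗; |HG| = 35.50 ✓.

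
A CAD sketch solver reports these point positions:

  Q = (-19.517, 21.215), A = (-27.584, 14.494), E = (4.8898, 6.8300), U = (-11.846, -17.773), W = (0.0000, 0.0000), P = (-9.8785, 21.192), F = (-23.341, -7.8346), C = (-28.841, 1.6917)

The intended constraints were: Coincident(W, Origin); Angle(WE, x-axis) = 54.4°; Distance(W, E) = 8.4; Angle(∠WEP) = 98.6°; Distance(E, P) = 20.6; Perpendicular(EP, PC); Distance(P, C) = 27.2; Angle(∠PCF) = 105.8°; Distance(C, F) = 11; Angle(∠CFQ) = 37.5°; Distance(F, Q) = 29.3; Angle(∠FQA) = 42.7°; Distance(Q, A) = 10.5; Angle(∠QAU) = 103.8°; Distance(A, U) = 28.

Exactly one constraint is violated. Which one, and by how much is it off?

Distance(A, U) = 28 — off by 7.90.

W = (0.00, 0.00) ✓; WE at 54.40° ✓; |WE| = 8.400 ✓; ∠WEP = 98.60° ✓; |EP| = 20.60 ✓; ∠(EP, PC) = 90.00° ✓; |PC| = 27.20 ✓; ∠PCF = 105.8° ✓; |CF| = 11.00 ✓; ∠CFQ = 37.50° ✓; |FQ| = 29.30 ✓; ∠FQA = 42.70° ✓; |QA| = 10.50 ✓; ∠QAU = 103.8° ✓; |AU| = 35.90 ✗.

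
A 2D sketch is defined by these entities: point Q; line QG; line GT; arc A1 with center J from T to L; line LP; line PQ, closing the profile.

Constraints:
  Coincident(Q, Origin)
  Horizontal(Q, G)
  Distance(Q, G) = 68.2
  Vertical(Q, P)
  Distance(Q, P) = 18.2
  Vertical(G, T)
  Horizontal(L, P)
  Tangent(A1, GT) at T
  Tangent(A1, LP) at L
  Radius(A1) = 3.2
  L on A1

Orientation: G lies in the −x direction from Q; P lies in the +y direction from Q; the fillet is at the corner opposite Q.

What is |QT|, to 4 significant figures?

69.83

Q is at the origin; QG is horizontal with |QG| = 68.2 and G on the −x side, so G = (-68.20, 0.000). Q and P share the same x with |QP| = 18.2 and P on the +y side, so P = (0.000, 18.20). The virtual corner opposite Q is at (-68.20, 18.20). Since A1 is tangent to GT there, JT ⟂ GT and since A1 is tangent to LP there, JL ⟂ LP, with radius 3.2, so the center J sits 3.2 in from both sides at J = (-65.00, 15.00). That places the tangent points at T = (-68.20, 15.00) on GT and L = (-65.00, 18.20) on LP. Then |QT| = |T − Q| = 69.83.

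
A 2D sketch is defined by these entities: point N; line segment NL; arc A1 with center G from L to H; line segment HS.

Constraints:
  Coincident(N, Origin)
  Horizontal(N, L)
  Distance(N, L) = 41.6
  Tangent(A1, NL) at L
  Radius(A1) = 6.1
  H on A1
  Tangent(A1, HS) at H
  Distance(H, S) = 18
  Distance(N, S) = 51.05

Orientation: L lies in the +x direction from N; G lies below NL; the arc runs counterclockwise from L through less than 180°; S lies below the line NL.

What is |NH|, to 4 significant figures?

37.29

Checks: N.y = 0.00, L.y = 0.00 ✓; |GH| = 6.100 ✓; ∠(GH, HS) = 90.00° ✓; |HS| = 18.00 ✓; |NS| = 51.05 ✓.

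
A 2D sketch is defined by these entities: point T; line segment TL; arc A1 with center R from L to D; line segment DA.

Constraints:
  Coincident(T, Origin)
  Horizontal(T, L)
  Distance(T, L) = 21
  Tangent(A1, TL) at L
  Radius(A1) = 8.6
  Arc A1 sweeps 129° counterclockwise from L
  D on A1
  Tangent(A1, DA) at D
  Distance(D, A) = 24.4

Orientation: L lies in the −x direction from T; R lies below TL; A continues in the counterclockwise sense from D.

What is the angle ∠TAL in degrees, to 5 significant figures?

35.234°

On A1, L sits at bearing 90° from R; a 129° counterclockwise sweep puts D at bearing 219°, so D = R + 8.6·(cos 219°, sin 219°) = (-27.683, -14.012). Tangency of A1 to DA means the radius RD is perpendicular to DA, so DA runs along (−sin 219°, cos 219°); with |DA| = 24.4, A = (-12.328, -32.975). Then cos ∠TAL = AT·AL / (|AT||AL|), giving 35.234°.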